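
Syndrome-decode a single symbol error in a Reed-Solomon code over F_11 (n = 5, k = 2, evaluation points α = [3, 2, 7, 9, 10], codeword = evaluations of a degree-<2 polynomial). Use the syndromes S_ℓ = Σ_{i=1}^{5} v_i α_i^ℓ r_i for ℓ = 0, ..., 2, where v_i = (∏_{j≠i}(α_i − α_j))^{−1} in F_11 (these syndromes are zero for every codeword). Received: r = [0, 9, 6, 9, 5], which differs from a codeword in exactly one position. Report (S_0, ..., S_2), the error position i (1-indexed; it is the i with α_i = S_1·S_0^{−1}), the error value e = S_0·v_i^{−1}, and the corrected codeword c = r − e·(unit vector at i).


S = (1, 2, 4), error at position 2, error magnitude e = 5, c = [0, 4, 6, 9, 5].

Step 1: column multipliers v_i = (∏_{j≠i}(α_i − α_j))^{−1} mod 11.
  i = 1 (α = 3): (3−2)(3−7)(3−9)(3−10) = 1·(−4)·(−6)·(−7) = −168 ≡ 8, so v_1 = 8^{−1} = 7 (mod 11).
  i = 2 (α = 2): (2−3)(2−7)(2−9)(2−10) = (−1)·(−5)·(−7)·(−8) = 280 ≡ 5, so v_2 = 5^{−1} = 9 (mod 11).
  i = 3 (α = 7): (7−3)(7−2)(7−9)(7−10) = 4·5·(−2)·(−3) = 120 ≡ 10, so v_3 = 10^{−1} = 10 (mod 11).
  i = 4 (α = 9): (9−3)(9−2)(9−7)(9−10) = 6·7·2·(−1) = −84 ≡ 4, so v_4 = 4^{−1} = 3 (mod 11).
  i = 5 (α = 10): (10−3)(10−2)(10−7)(10−9) = 7·8·3·1 = 168 ≡ 3, so v_5 = 3^{−1} = 4 (mod 11).
  v = [7, 9, 10, 3, 4].
Step 2: syndromes of r = [0, 9, 6, 9, 5] (all sums mod 11).
  S_0 = Σ v_i r_i = 7·0 + 9·9 + 10·6 + 3·9 + 4·5 = 188 ≡ 1.
  S_1 = Σ v_i α_i r_i = 7·3·0 + 9·2·9 + 10·7·6 + 3·9·9 + 4·10·5 = 1025 ≡ 2.
  α_i^2 mod 11 = [9, 4, 5, 4, 1].
  S_2 = Σ v_i α_i^2 r_i = 7·9·0 + 9·4·9 + 10·5·6 + 3·4·9 + 4·1·5 = 752 ≡ 4.
  S = (1, 2, 4) ≠ 0, so r is not a codeword (an error is present).
Step 3: locate the error. For a single error e at position i, S_ℓ = v_i·e·α_i^ℓ, so α_err = S_1/S_0.
  S_0^{−1} = 1^{−1} = 1 (mod 11), so α_err = 2·1 = 2 ≡ 2 = α_2. Error position i = 2.
  Consistency check: S_2/S_1 = 4·6 = 24 ≡ 2 = α_err ✓ (single-error assumption holds).
Step 4: error magnitude e = S_0/v_2 = S_0·∏_{j≠2}(α_2 − α_j) = 1·5 = 5 ≡ 5 (mod 11).
Step 5: correct position 2: c_2 = r_2 − e = 9 − 5 ≡ 4 (mod 11). Hence c = [0, 4, 6, 9, 5].
  Check: interpolating c through the α_i gives m(x) = 1 + 7·x (degree < 2) with m(α_i) = c_i for every i, so c is indeed a codeword.


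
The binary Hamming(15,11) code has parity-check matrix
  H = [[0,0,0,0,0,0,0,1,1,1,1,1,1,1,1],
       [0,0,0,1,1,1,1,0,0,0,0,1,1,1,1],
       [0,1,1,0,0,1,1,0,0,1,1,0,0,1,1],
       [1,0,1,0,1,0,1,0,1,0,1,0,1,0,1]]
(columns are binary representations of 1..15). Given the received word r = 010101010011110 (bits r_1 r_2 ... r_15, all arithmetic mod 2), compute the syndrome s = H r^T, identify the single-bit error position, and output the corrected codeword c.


s = (1, 1, 0, 0)^T, error position = 12, corrected codeword c = 010101010010110

Compute s = H r^T mod 2 one row at a time:
  s_1 = 1 + 0 + 0 + 1 + 1 + 1 + 1 + 0 = 5 ≡ 1 (mod 2).
  s_2 = 1 + 0 + 1 + 0 + 1 + 1 + 1 + 0 = 5 ≡ 1 (mod 2).
  s_3 = 1 + 0 + 1 + 0 + 0 + 1 + 1 + 0 = 4 ≡ 0 (mod 2).
  s_4 = 0 + 0 + 0 + 0 + 0 + 1 + 1 + 0 = 2 ≡ 0 (mod 2).
s = (1, 1, 0, 0)^T — this equals column 12 of H (binary 1100), so error is at position 12.
Correct: flip bit 12 of r = 010101010011110 to get c = 010101010010110.


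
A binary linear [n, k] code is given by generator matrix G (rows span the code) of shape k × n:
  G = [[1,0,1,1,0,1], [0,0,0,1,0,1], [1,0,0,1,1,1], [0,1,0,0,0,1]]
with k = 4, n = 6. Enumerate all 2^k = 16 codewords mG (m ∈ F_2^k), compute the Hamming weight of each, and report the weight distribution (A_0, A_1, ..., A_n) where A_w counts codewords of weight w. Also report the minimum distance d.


Weight distribution: A_0 = 1, A_2 = 6, A_4 = 9. Minimum distance d = 2.

Enumerate all 2^4 = 16 messages m ∈ F_2^4.
For each, compute codeword c = mG in F_2^6, then tally its weight.
  m = 0000 → c = 000000, weight = 0.
  m = 1000 → c = 101101, weight = 4.
  m = 0100 → c = 000101, weight = 2.
  m = 1100 → c = 101000, weight = 2.
  m = 0010 → c = 100111, weight = 4.
  m = 1010 → c = 001010, weight = 2.
  m = 0110 → c = 100010, weight = 2.
  m = 1110 → c = 001111, weight = 4.
  m = 0001 → c = 010001, weight = 2.
  m = 1001 → c = 111100, weight = 4.
  m = 0101 → c = 010100, weight = 2.
  m = 1101 → c = 111001, weight = 4.
  m = 0011 → c = 110110, weight = 4.
  m = 1011 → c = 011011, weight = 4.
  m = 0111 → c = 110011, weight = 4.
  m = 1111 → c = 011110, weight = 4.
Tally weights:
  weight 0: 1 codewords.
  weight 2: 6 codewords.
  weight 4: 9 codewords.
Minimum distance d = smallest w > 0 with A_w > 0 = 2.
Sanity: Σ A_w = 16 = 2^4 = 16 ✓.


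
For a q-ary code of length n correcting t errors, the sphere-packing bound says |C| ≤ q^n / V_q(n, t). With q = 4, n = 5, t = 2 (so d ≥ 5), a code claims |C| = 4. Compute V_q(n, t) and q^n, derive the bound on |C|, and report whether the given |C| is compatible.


V_q(n, t) = 106, q^n = 1024, Hamming bound = 9, |C| = 4 ≤ bound (satisfied).

Step 1: Compute V_q(n, t) = Σ_{j=0}^2 C(n, j) (q−1)^j.
  j = 0: C(5,0)·(3)^0 = 1·1 = 1.
  j = 1: C(5,1)·(3)^1 = 5·3 = 15.
  j = 2: C(5,2)·(3)^2 = 10·9 = 90.
  V_q(n, t) = 1 + 15 + 90 = 106.
Step 2: q^n = 4^5 = 1024.
Step 3: Hamming bound ⌊q^n / V_q(n,t)⌋ = ⌊1024/106⌋ = 9.
Step 4: Compare |C| = 4 to 9: satisfied.
The claimed |C| lies below the Hamming bound.


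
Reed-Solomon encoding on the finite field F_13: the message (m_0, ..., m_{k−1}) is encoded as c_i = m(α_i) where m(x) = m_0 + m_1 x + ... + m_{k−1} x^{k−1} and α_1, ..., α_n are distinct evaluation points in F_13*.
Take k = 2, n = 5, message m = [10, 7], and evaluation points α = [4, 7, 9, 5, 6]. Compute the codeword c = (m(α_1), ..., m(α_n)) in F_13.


c = [12, 7, 8, 6, 0]

Message polynomial: m(x) = 10 + 7·x (mod 13).
For each evaluation point α_i, compute m(α_i) mod 13:
  α_1 = 4: Horner steps 7 → 12, so m(4) = 12.
  α_2 = 7: Horner steps 7 → 7, so m(7) = 7.
  α_3 = 9: Horner steps 7 → 8, so m(9) = 8.
  α_4 = 5: Horner steps 7 → 6, so m(5) = 6.
  α_5 = 6: Horner steps 7 → 0, so m(6) = 0.
Codeword c = [12, 7, 8, 6, 0] ∈ F_13^5.


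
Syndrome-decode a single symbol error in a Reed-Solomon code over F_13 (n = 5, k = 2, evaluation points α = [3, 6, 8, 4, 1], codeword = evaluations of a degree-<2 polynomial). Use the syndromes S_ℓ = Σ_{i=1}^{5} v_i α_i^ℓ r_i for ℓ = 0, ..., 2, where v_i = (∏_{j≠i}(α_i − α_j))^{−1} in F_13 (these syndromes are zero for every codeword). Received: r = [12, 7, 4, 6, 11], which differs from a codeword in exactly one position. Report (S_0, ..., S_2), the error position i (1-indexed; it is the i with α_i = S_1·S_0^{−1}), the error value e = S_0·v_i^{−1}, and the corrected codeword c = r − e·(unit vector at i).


S = (5, 1, 8), error at position 3, error magnitude e = 9, c = [12, 7, 8, 6, 11].

Step 1: column multipliers v_i = (∏_{j≠i}(α_i − α_j))^{−1} mod 13.
  i = 1 (α = 3): (3−6)(3−8)(3−4)(3−1) = (−3)·(−5)·(−1)·2 = −30 ≡ 9, so v_1 = 9^{−1} = 3 (mod 13).
  i = 2 (α = 6): (6−3)(6−8)(6−4)(6−1) = 3·(−2)·2·5 = −60 ≡ 5, so v_2 = 5^{−1} = 8 (mod 13).
  i = 3 (α = 8): (8−3)(8−6)(8−4)(8−1) = 5·2·4·7 = 280 ≡ 7, so v_3 = 7^{−1} = 2 (mod 13).
  i = 4 (α = 4): (4−3)(4−6)(4−8)(4−1) = 1·(−2)·(−4)·3 = 24 ≡ 11, so v_4 = 11^{−1} = 6 (mod 13).
  i = 5 (α = 1): (1−3)(1−6)(1−8)(1−4) = (−2)·(−5)·(−7)·(−3) = 210 ≡ 2, so v_5 = 2^{−1} = 7 (mod 13).
  v = [3, 8, 2, 6, 7].
Step 2: syndromes of r = [12, 7, 4, 6, 11] (all sums mod 13).
  S_0 = Σ v_i r_i = 3·12 + 8·7 + 2·4 + 6·6 + 7·11 = 213 ≡ 5.
  S_1 = Σ v_i α_i r_i = 3·3·12 + 8·6·7 + 2·8·4 + 6·4·6 + 7·1·11 = 729 ≡ 1.
  α_i^2 mod 13 = [9, 10, 12, 3, 1].
  S_2 = Σ v_i α_i^2 r_i = 3·9·12 + 8·10·7 + 2·12·4 + 6·3·6 + 7·1·11 = 1165 ≡ 8.
  S = (5, 1, 8) ≠ 0, so r is not a codeword (an error is present).
Step 3: locate the error. For a single error e at position i, S_ℓ = v_i·e·α_i^ℓ, so α_err = S_1/S_0.
  S_0^{−1} = 5^{−1} = 8 (mod 13), so α_err = 1·8 = 8 ≡ 8 = α_3. Error position i = 3.
  Consistency check: S_2/S_1 = 8·1 = 8 ≡ 8 = α_err ✓ (single-error assumption holds).
Step 4: error magnitude e = S_0/v_3 = S_0·∏_{j≠3}(α_3 − α_j) = 5·7 = 35 ≡ 9 (mod 13).
Step 5: correct position 3: c_3 = r_3 − e = 4 − 9 ≡ 8 (mod 13). Hence c = [12, 7, 8, 6, 11].
  Check: interpolating c through the α_i gives m(x) = 4 + 7·x (degree < 2) with m(α_i) = c_i for every i, so c is indeed a codeword.


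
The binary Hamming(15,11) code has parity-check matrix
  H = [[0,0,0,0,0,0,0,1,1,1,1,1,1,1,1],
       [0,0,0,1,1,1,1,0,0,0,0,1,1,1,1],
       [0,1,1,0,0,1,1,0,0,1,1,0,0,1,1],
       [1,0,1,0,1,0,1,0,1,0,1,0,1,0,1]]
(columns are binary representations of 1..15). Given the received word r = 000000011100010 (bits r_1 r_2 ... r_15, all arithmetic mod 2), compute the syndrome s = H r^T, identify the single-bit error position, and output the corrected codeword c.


s = (0, 1, 0, 1)^T, error position = 5, corrected codeword c = 000010011100010

Compute s = H r^T mod 2 one row at a time:
  s_1 = 1 + 1 + 1 + 0 + 0 + 0 + 1 + 0 = 4 ≡ 0 (mod 2).
  s_2 = 0 + 0 + 0 + 0 + 0 + 0 + 1 + 0 = 1 ≡ 1 (mod 2).
  s_3 = 0 + 0 + 0 + 0 + 1 + 0 + 1 + 0 = 2 ≡ 0 (mod 2).
  s_4 = 0 + 0 + 0 + 0 + 1 + 0 + 0 + 0 = 1 ≡ 1 (mod 2).
s = (0, 1, 0, 1)^T — this equals column 5 of H (binary 0101), so error is at position 5.
Correct: flip bit 5 of r = 000000011100010 to get c = 000010011100010.


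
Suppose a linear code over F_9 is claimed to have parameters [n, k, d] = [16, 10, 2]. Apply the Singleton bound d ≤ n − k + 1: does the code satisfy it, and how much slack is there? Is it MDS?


Singleton RHS = n − k + 1 = 7, slack = 5, bound satisfied, not MDS.

Singleton bound: d ≤ n − k + 1.
Here n = 16, k = 10, so n − k + 1 = 7.
Given d = 2, check d ≤ 7: YES.
Slack = (n − k + 1) − d = 5.
The code is NOT MDS (slack = 5 > 0).
Description: the claimed parameters are [16, 10, 2]_9; such a code would be non-MDS.


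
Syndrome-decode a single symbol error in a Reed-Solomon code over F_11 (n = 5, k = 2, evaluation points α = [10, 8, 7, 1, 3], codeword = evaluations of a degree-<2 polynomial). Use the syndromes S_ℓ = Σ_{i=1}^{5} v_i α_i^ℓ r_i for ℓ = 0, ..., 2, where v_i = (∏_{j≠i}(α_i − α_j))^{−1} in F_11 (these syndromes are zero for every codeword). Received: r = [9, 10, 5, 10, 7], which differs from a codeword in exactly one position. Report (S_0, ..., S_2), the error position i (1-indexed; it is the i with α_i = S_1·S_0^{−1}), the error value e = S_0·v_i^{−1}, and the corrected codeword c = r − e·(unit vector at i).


S = (3, 3, 3), error at position 4, error magnitude e = 2, c = [9, 10, 5, 8, 7].

Step 1: column multipliers v_i = (∏_{j≠i}(α_i − α_j))^{−1} mod 11.
  i = 1 (α = 10): (10−8)(10−7)(10−1)(10−3) = 2·3·9·7 = 378 ≡ 4, so v_1 = 4^{−1} = 3 (mod 11).
  i = 2 (α = 8): (8−10)(8−7)(8−1)(8−3) = (−2)·1·7·5 = −70 ≡ 7, so v_2 = 7^{−1} = 8 (mod 11).
  i = 3 (α = 7): (7−10)(7−8)(7−1)(7−3) = (−3)·(−1)·6·4 = 72 ≡ 6, so v_3 = 6^{−1} = 2 (mod 11).
  i = 4 (α = 1): (1−10)(1−8)(1−7)(1−3) = (−9)·(−7)·(−6)·(−2) = 756 ≡ 8, so v_4 = 8^{−1} = 7 (mod 11).
  i = 5 (α = 3): (3−10)(3−8)(3−7)(3−1) = (−7)·(−5)·(−4)·2 = −280 ≡ 6, so v_5 = 6^{−1} = 2 (mod 11).
  v = [3, 8, 2, 7, 2].
Step 2: syndromes of r = [9, 10, 5, 10, 7] (all sums mod 11).
  S_0 = Σ v_i r_i = 3·9 + 8·10 + 2·5 + 7·10 + 2·7 = 201 ≡ 3.
  S_1 = Σ v_i α_i r_i = 3·10·9 + 8·8·10 + 2·7·5 + 7·1·10 + 2·3·7 = 1092 ≡ 3.
  α_i^2 mod 11 = [1, 9, 5, 1, 9].
  S_2 = Σ v_i α_i^2 r_i = 3·1·9 + 8·9·10 + 2·5·5 + 7·1·10 + 2·9·7 = 993 ≡ 3.
  S = (3, 3, 3) ≠ 0, so r is not a codeword (an error is present).
Step 3: locate the error. For a single error e at position i, S_ℓ = v_i·e·α_i^ℓ, so α_err = S_1/S_0.
  S_0^{−1} = 3^{−1} = 4 (mod 11), so α_err = 3·4 = 12 ≡ 1 = α_4. Error position i = 4.
  Consistency check: S_2/S_1 = 3·4 = 12 ≡ 1 = α_err ✓ (single-error assumption holds).
Step 4: error magnitude e = S_0/v_4 = S_0·∏_{j≠4}(α_4 − α_j) = 3·8 = 24 ≡ 2 (mod 11).
Step 5: correct position 4: c_4 = r_4 − e = 10 − 2 ≡ 8 (mod 11). Hence c = [9, 10, 5, 8, 7].
  Check: interpolating c through the α_i gives m(x) = 3 + 5·x (degree < 2) with m(α_i) = c_i for every i, so c is indeed a codeword.


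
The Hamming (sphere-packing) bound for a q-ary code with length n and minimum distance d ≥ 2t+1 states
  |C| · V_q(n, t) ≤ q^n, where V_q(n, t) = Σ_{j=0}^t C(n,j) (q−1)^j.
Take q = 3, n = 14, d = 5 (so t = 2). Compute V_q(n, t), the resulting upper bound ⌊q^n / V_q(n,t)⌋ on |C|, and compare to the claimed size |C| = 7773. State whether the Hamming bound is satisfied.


V_q(n, t) = 393, q^n = 4782969, Hamming bound = 12170, |C| = 7773 ≤ bound (satisfied).

Step 1: Compute V_q(n, t) = Σ_{j=0}^2 C(n, j) (q−1)^j.
  j = 0: C(14,0)·(2)^0 = 1·1 = 1.
  j = 1: C(14,1)·(2)^1 = 14·2 = 28.
  j = 2: C(14,2)·(2)^2 = 91·4 = 364.
  V_q(n, t) = 1 + 28 + 364 = 393.
Step 2: q^n = 3^14 = 4782969.
Step 3: Hamming bound ⌊q^n / V_q(n,t)⌋ = ⌊4782969/393⌋ = 12170.
Step 4: Compare |C| = 7773 to 12170: satisfied.
The claimed |C| lies below the Hamming bound.


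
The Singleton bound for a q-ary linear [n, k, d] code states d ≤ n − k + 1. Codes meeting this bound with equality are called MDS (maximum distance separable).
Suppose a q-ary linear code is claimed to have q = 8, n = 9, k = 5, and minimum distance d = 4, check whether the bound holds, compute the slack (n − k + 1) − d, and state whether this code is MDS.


Singleton RHS = n − k + 1 = 5, slack = 1, bound satisfied, not MDS.

Singleton bound: d ≤ n − k + 1.
Here n = 9, k = 5, so n − k + 1 = 5.
Given d = 4, check d ≤ 5: YES.
Slack = (n − k + 1) − d = 1.
The code is NOT MDS (slack = 1 > 0).
Description: the claimed parameters are [9, 5, 4]_8; such a code would be non-MDS.


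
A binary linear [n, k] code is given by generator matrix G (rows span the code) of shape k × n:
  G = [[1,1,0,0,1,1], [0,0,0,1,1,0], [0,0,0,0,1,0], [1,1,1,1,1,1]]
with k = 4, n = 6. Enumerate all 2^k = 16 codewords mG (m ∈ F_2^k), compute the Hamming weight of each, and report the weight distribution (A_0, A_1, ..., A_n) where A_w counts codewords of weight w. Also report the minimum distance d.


Weight distribution: A_0 = 1, A_1 = 3, A_2 = 3, A_3 = 2, A_4 = 3, A_5 = 3, A_6 = 1. Minimum distance d = 1.

Enumerate all 2^4 = 16 messages m ∈ F_2^4.
For each, compute codeword c = mG in F_2^6, then tally its weight.
  m = 0000 → c = 000000, weight = 0.
  m = 1000 → c = 110011, weight = 4.
  m = 0100 → c = 000110, weight = 2.
  m = 1100 → c = 110101, weight = 4.
  m = 0010 → c = 000010, weight = 1.
  m = 1010 → c = 110001, weight = 3.
  m = 0110 → c = 000100, weight = 1.
  m = 1110 → c = 110111, weight = 5.
  m = 0001 → c = 111111, weight = 6.
  m = 1001 → c = 001100, weight = 2.
  m = 0101 → c = 111001, weight = 4.
  m = 1101 → c = 001010, weight = 2.
  m = 0011 → c = 111101, weight = 5.
  m = 1011 → c = 001110, weight = 3.
  m = 0111 → c = 111011, weight = 5.
  m = 1111 → c = 001000, weight = 1.
Tally weights:
  weight 0: 1 codewords.
  weight 1: 3 codewords.
  weight 2: 3 codewords.
  weight 3: 2 codewords.
  weight 4: 3 codewords.
  weight 5: 3 codewords.
  weight 6: 1 codewords.
Minimum distance d = smallest w > 0 with A_w > 0 = 1.
Sanity: Σ A_w = 16 = 2^4 = 16 ✓.


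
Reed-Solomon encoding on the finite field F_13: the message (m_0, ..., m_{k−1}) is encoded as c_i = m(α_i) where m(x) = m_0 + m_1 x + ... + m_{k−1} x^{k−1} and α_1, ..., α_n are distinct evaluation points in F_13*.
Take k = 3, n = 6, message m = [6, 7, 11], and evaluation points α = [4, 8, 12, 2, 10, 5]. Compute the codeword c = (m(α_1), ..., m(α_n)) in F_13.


c = [2, 12, 10, 12, 6, 4]

Message polynomial: m(x) = 6 + 7·x + 11·x^2 (mod 13).
For each evaluation point α_i, compute m(α_i) mod 13:
  α_1 = 4: Horner steps 11 → 12 → 2, so m(4) = 2.
  α_2 = 8: Horner steps 11 → 4 → 12, so m(8) = 12.
  α_3 = 12: Horner steps 11 → 9 → 10, so m(12) = 10.
  α_4 = 2: Horner steps 11 → 3 → 12, so m(2) = 12.
  α_5 = 10: Horner steps 11 → 0 → 6, so m(10) = 6.
  α_6 = 5: Horner steps 11 → 10 → 4, so m(5) = 4.
Codeword c = [2, 12, 10, 12, 6, 4] ∈ F_13^6.


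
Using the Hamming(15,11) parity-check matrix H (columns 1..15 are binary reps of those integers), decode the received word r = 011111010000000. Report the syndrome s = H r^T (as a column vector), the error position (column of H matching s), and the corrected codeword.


s = (1, 1, 1, 0)^T, error position = 14, corrected codeword c = 011111010000010

Compute s = H r^T mod 2 one row at a time:
  s_1 = 1 + 0 + 0 + 0 + 0 + 0 + 0 + 0 = 1 ≡ 1 (mod 2).
  s_2 = 1 + 1 + 1 + 0 + 0 + 0 + 0 + 0 = 3 ≡ 1 (mod 2).
  s_3 = 1 + 1 + 1 + 0 + 0 + 0 + 0 + 0 = 3 ≡ 1 (mod 2).
  s_4 = 0 + 1 + 1 + 0 + 0 + 0 + 0 + 0 = 2 ≡ 0 (mod 2).
s = (1, 1, 1, 0)^T — this equals column 14 of H (binary 1110), so error is at position 14.
Correct: flip bit 14 of r = 011111010000000 to get c = 011111010000010.


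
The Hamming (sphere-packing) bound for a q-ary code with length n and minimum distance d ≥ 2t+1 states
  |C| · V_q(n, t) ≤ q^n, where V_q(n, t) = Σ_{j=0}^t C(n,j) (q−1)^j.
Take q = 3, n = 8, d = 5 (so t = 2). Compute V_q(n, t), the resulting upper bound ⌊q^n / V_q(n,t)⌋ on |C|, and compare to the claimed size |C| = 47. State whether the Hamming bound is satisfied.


V_q(n, t) = 129, q^n = 6561, Hamming bound = 50, |C| = 47 ≤ bound (satisfied).

Step 1: Compute V_q(n, t) = Σ_{j=0}^2 C(n, j) (q−1)^j.
  j = 0: C(8,0)·(2)^0 = 1·1 = 1.
  j = 1: C(8,1)·(2)^1 = 8·2 = 16.
  j = 2: C(8,2)·(2)^2 = 28·4 = 112.
  V_q(n, t) = 1 + 16 + 112 = 129.
Step 2: q^n = 3^8 = 6561.
Step 3: Hamming bound ⌊q^n / V_q(n,t)⌋ = ⌊6561/129⌋ = 50.
Step 4: Compare |C| = 47 to 50: satisfied.
The claimed |C| lies below the Hamming bound.


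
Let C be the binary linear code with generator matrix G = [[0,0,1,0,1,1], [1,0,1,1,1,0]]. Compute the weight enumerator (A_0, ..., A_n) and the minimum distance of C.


Weight distribution: A_0 = 1, A_3 = 2, A_4 = 1. Minimum distance d = 3.

Enumerate all 2^2 = 4 messages m ∈ F_2^2.
For each, compute codeword c = mG in F_2^6, then tally its weight.
  m = 00 → c = 000000, weight = 0.
  m = 10 → c = 001011, weight = 3.
  m = 01 → c = 101110, weight = 4.
  m = 11 → c = 100101, weight = 3.
Tally weights:
  weight 0: 1 codewords.
  weight 3: 2 codewords.
  weight 4: 1 codewords.
Minimum distance d = smallest w > 0 with A_w > 0 = 3.
Sanity: Σ A_w = 4 = 2^2 = 4 ✓.


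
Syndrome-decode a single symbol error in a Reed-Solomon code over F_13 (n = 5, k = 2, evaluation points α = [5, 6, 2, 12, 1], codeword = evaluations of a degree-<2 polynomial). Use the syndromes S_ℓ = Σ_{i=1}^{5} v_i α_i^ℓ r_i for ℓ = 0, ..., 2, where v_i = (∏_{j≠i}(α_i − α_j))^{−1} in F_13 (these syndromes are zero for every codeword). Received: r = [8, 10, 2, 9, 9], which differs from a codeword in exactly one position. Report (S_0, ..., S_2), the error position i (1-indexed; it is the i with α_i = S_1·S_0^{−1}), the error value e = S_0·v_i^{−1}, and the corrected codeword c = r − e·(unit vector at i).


S = (4, 4, 4), error at position 5, error magnitude e = 9, c = [8, 10, 2, 9, 0].

Step 1: column multipliers v_i = (∏_{j≠i}(α_i − α_j))^{−1} mod 13.
  i = 1 (α = 5): (5−6)(5−2)(5−12)(5−1) = (−1)·3·(−7)·4 = 84 ≡ 6, so v_1 = 6^{−1} = 11 (mod 13).
  i = 2 (α = 6): (6−5)(6−2)(6−12)(6−1) = 1·4·(−6)·5 = −120 ≡ 10, so v_2 = 10^{−1} = 4 (mod 13).
  i = 3 (α = 2): (2−5)(2−6)(2−12)(2−1) = (−3)·(−4)·(−10)·1 = −120 ≡ 10, so v_3 = 10^{−1} = 4 (mod 13).
  i = 4 (α = 12): (12−5)(12−6)(12−2)(12−1) = 7·6·10·11 = 4620 ≡ 5, so v_4 = 5^{−1} = 8 (mod 13).
  i = 5 (α = 1): (1−5)(1−6)(1−2)(1−12) = (−4)·(−5)·(−1)·(−11) = 220 ≡ 12, so v_5 = 12^{−1} = 12 (mod 13).
  v = [11, 4, 4, 8, 12].
Step 2: syndromes of r = [8, 10, 2, 9, 9] (all sums mod 13).
  S_0 = Σ v_i r_i = 11·8 + 4·10 + 4·2 + 8·9 + 12·9 = 316 ≡ 4.
  S_1 = Σ v_i α_i r_i = 11·5·8 + 4·6·10 + 4·2·2 + 8·12·9 + 12·1·9 = 1668 ≡ 4.
  α_i^2 mod 13 = [12, 10, 4, 1, 1].
  S_2 = Σ v_i α_i^2 r_i = 11·12·8 + 4·10·10 + 4·4·2 + 8·1·9 + 12·1·9 = 1668 ≡ 4.
  S = (4, 4, 4) ≠ 0, so r is not a codeword (an error is present).
Step 3: locate the error. For a single error e at position i, S_ℓ = v_i·e·α_i^ℓ, so α_err = S_1/S_0.
  S_0^{−1} = 4^{−1} = 10 (mod 13), so α_err = 4·10 = 40 ≡ 1 = α_5. Error position i = 5.
  Consistency check: S_2/S_1 = 4·10 = 40 ≡ 1 = α_err ✓ (single-error assumption holds).
Step 4: error magnitude e = S_0/v_5 = S_0·∏_{j≠5}(α_5 − α_j) = 4·12 = 48 ≡ 9 (mod 13).
Step 5: correct position 5: c_5 = r_5 − e = 9 − 9 ≡ 0 (mod 13). Hence c = [8, 10, 2, 9, 0].
  Check: interpolating c through the α_i gives m(x) = 11 + 2·x (degree < 2) with m(α_i) = c_i for every i, so c is indeed a codeword.


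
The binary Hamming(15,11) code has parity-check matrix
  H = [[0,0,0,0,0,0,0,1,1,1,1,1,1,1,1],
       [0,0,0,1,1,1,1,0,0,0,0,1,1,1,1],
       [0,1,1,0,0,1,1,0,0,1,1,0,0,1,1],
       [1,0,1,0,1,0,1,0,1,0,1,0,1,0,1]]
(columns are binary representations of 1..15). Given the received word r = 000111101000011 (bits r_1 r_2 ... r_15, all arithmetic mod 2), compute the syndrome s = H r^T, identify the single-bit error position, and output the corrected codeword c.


s = (1, 0, 0, 0)^T, error position = 8, corrected codeword c = 000111111000011

Compute s = H r^T mod 2 one row at a time:
  s_1 = 0 + 1 + 0 + 0 + 0 + 0 + 1 + 1 = 3 ≡ 1 (mod 2).
  s_2 = 1 + 1 + 1 + 1 + 0 + 0 + 1 + 1 = 6 ≡ 0 (mod 2).
  s_3 = 0 + 0 + 1 + 1 + 0 + 0 + 1 + 1 = 4 ≡ 0 (mod 2).
  s_4 = 0 + 0 + 1 + 1 + 1 + 0 + 0 + 1 = 4 ≡ 0 (mod 2).
s = (1, 0, 0, 0)^T — this equals column 8 of H (binary 1000), so error is at position 8.
Correct: flip bit 8 of r = 000111101000011 to get c = 000111111000011.


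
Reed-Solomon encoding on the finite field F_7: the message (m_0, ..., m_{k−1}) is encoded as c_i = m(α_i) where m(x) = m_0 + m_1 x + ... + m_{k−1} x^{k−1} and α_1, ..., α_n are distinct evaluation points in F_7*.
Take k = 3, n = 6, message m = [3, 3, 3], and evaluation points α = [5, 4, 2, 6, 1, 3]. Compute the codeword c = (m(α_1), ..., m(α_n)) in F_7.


c = [2, 0, 0, 3, 2, 4]

Message polynomial: m(x) = 3 + 3·x + 3·x^2 (mod 7).
For each evaluation point α_i, compute m(α_i) mod 7:
  α_1 = 5: Horner steps 3 → 4 → 2, so m(5) = 2.
  α_2 = 4: Horner steps 3 → 1 → 0, so m(4) = 0.
  α_3 = 2: Horner steps 3 → 2 → 0, so m(2) = 0.
  α_4 = 6: Horner steps 3 → 0 → 3, so m(6) = 3.
  α_5 = 1: Horner steps 3 → 6 → 2, so m(1) = 2.
  α_6 = 3: Horner steps 3 → 5 → 4, so m(3) = 4.
Codeword c = [2, 0, 0, 3, 2, 4] ∈ F_7^6.


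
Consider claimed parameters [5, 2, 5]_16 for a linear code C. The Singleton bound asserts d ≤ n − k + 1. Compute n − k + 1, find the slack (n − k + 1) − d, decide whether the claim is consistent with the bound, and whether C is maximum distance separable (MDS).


Singleton RHS = n − k + 1 = 4, slack = -1, bound violated (no such code; not MDS).

Singleton bound: d ≤ n − k + 1.
Here n = 5, k = 2, so n − k + 1 = 4.
Given d = 5, check d ≤ 4: NO.
Slack = (n − k + 1) − d = -1.
The slack is negative: d = 5 exceeds n − k + 1 = 4 by 1, so the Singleton bound is violated and no linear [5, 2, 5]_16 code can exist. In particular it is not MDS (MDS requires d = n − k + 1 exactly).
Description: the claimed parameters are [5, 2, 5]_16; such a code would be impossible (violates the Singleton bound).


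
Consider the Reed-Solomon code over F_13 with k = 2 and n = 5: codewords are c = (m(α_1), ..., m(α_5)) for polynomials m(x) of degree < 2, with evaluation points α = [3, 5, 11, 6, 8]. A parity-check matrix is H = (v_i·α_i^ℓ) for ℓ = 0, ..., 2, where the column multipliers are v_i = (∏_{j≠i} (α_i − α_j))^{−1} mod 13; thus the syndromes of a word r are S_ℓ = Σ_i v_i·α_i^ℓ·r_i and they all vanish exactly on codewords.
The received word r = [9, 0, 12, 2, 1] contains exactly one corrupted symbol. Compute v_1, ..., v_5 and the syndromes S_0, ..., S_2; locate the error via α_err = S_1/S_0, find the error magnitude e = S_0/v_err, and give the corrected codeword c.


S = (8, 12, 5), error at position 5, error magnitude e = 8, c = [9, 0, 12, 2, 6].

Step 1: column multipliers v_i = (∏_{j≠i}(α_i − α_j))^{−1} mod 13.
  i = 1 (α = 3): (3−5)(3−11)(3−6)(3−8) = (−2)·(−8)·(−3)·(−5) = 240 ≡ 6, so v_1 = 6^{−1} = 11 (mod 13).
  i = 2 (α = 5): (5−3)(5−11)(5−6)(5−8) = 2·(−6)·(−1)·(−3) = −36 ≡ 3, so v_2 = 3^{−1} = 9 (mod 13).
  i = 3 (α = 11): (11−3)(11−5)(11−6)(11−8) = 8·6·5·3 = 720 ≡ 5, so v_3 = 5^{−1} = 8 (mod 13).
  i = 4 (α = 6): (6−3)(6−5)(6−11)(6−8) = 3·1·(−5)·(−2) = 30 ≡ 4, so v_4 = 4^{−1} = 10 (mod 13).
  i = 5 (α = 8): (8−3)(8−5)(8−11)(8−6) = 5·3·(−3)·2 = −90 ≡ 1, so v_5 = 1^{−1} = 1 (mod 13).
  v = [11, 9, 8, 10, 1].
Step 2: syndromes of r = [9, 0, 12, 2, 1] (all sums mod 13).
  S_0 = Σ v_i r_i = 11·9 + 9·0 + 8·12 + 10·2 + 1·1 = 216 ≡ 8.
  S_1 = Σ v_i α_i r_i = 11·3·9 + 9·5·0 + 8·11·12 + 10·6·2 + 1·8·1 = 1481 ≡ 12.
  α_i^2 mod 13 = [9, 12, 4, 10, 12].
  S_2 = Σ v_i α_i^2 r_i = 11·9·9 + 9·12·0 + 8·4·12 + 10·10·2 + 1·12·1 = 1487 ≡ 5.
  S = (8, 12, 5) ≠ 0, so r is not a codeword (an error is present).
Step 3: locate the error. For a single error e at position i, S_ℓ = v_i·e·α_i^ℓ, so α_err = S_1/S_0.
  S_0^{−1} = 8^{−1} = 5 (mod 13), so α_err = 12·5 = 60 ≡ 8 = α_5. Error position i = 5.
  Consistency check: S_2/S_1 = 5·12 = 60 ≡ 8 = α_err ✓ (single-error assumption holds).
Step 4: error magnitude e = S_0/v_5 = S_0·∏_{j≠5}(α_5 − α_j) = 8·1 = 8 ≡ 8 (mod 13).
Step 5: correct position 5: c_5 = r_5 − e = 1 − 8 ≡ 6 (mod 13). Hence c = [9, 0, 12, 2, 6].
  Check: interpolating c through the α_i gives m(x) = 3 + 2·x (degree < 2) with m(α_i) = c_i for every i, so c is indeed a codeword.


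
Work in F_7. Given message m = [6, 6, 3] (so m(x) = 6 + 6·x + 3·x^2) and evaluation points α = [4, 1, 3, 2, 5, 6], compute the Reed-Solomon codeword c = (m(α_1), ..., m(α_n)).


c = [1, 1, 2, 2, 6, 3]

Message polynomial: m(x) = 6 + 6·x + 3·x^2 (mod 7).
For each evaluation point α_i, compute m(α_i) mod 7:
  α_1 = 4: Horner steps 3 → 4 → 1, so m(4) = 1.
  α_2 = 1: Horner steps 3 → 2 → 1, so m(1) = 1.
  α_3 = 3: Horner steps 3 → 1 → 2, so m(3) = 2.
  α_4 = 2: Horner steps 3 → 5 → 2, so m(2) = 2.
  α_5 = 5: Horner steps 3 → 0 → 6, so m(5) = 6.
  α_6 = 6: Horner steps 3 → 3 → 3, so m(6) = 3.
Codeword c = [1, 1, 2, 2, 6, 3] ∈ F_7^6.


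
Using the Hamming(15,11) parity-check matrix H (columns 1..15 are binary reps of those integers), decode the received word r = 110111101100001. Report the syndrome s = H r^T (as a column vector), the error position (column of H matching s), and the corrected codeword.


s = (1, 1, 1, 1)^T, error position = 15, corrected codeword c = 110111101100000

Compute s = H r^T mod 2 one row at a time:
  s_1 = 0 + 1 + 1 + 0 + 0 + 0 + 0 + 1 = 3 ≡ 1 (mod 2).
  s_2 = 1 + 1 + 1 + 1 + 0 + 0 + 0 + 1 = 5 ≡ 1 (mod 2).
  s_3 = 1 + 0 + 1 + 1 + 1 + 0 + 0 + 1 = 5 ≡ 1 (mod 2).
  s_4 = 1 + 0 + 1 + 1 + 1 + 0 + 0 + 1 = 5 ≡ 1 (mod 2).
s = (1, 1, 1, 1)^T — this equals column 15 of H (binary 1111), so error is at position 15.
Correct: flip bit 15 of r = 110111101100001 to get c = 110111101100000.


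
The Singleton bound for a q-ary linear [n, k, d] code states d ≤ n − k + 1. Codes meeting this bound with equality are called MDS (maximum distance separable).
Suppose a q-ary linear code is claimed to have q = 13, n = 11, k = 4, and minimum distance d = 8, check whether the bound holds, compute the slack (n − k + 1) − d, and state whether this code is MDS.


Singleton RHS = n − k + 1 = 8, slack = 0, bound satisfied, MDS.

Singleton bound: d ≤ n − k + 1.
Here n = 11, k = 4, so n − k + 1 = 8.
Given d = 8, check d ≤ 8: YES.
Slack = (n − k + 1) − d = 0.
The code is MDS (slack = 0).
Description: the claimed parameters are [11, 4, 8]_13; such a code would be MDS (meets Singleton bound).


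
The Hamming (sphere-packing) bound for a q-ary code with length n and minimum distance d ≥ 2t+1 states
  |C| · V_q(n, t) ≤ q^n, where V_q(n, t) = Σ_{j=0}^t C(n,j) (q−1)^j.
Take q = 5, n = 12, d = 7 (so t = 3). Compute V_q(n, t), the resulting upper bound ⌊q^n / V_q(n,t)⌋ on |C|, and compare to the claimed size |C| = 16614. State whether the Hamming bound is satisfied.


V_q(n, t) = 15185, q^n = 244140625, Hamming bound = 16077, |C| = 16614 > bound (violated).

Step 1: Compute V_q(n, t) = Σ_{j=0}^3 C(n, j) (q−1)^j.
  j = 0: C(12,0)·(4)^0 = 1·1 = 1.
  j = 1: C(12,1)·(4)^1 = 12·4 = 48.
  j = 2: C(12,2)·(4)^2 = 66·16 = 1056.
  j = 3: C(12,3)·(4)^3 = 220·64 = 14080.
  V_q(n, t) = 1 + 48 + 1056 + 14080 = 15185.
Step 2: q^n = 5^12 = 244140625.
Step 3: Hamming bound ⌊q^n / V_q(n,t)⌋ = ⌊244140625/15185⌋ = 16077.
Step 4: Compare |C| = 16614 to 16077: violated.
The claimed |C| lies above the Hamming bound, so no 5-ary code of length 12 with d ≥ 7 can have 16614 codewords.


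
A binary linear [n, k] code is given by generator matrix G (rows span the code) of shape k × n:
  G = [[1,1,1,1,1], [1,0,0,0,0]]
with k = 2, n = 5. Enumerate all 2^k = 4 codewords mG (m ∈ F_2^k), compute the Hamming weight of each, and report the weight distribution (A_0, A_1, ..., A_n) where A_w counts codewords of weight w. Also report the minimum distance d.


Weight distribution: A_0 = 1, A_1 = 1, A_4 = 1, A_5 = 1. Minimum distance d = 1.

Enumerate all 2^2 = 4 messages m ∈ F_2^2.
For each, compute codeword c = mG in F_2^5, then tally its weight.
  m = 00 → c = 00000, weight = 0.
  m = 10 → c = 11111, weight = 5.
  m = 01 → c = 10000, weight = 1.
  m = 11 → c = 01111, weight = 4.
Tally weights:
  weight 0: 1 codewords.
  weight 1: 1 codewords.
  weight 4: 1 codewords.
  weight 5: 1 codewords.
Minimum distance d = smallest w > 0 with A_w > 0 = 1.
Sanity: Σ A_w = 4 = 2^2 = 4 ✓.


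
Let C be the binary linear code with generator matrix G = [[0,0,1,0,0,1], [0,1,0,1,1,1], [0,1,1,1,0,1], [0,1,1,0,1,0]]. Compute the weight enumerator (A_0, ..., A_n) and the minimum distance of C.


Weight distribution: A_0 = 1, A_1 = 2, A_2 = 4, A_3 = 6, A_4 = 3. Minimum distance d = 1.

Enumerate all 2^4 = 16 messages m ∈ F_2^4.
For each, compute codeword c = mG in F_2^6, then tally its weight.
  m = 0000 → c = 000000, weight = 0.
  m = 1000 → c = 001001, weight = 2.
  m = 0100 → c = 010111, weight = 4.
  m = 1100 → c = 011110, weight = 4.
  m = 0010 → c = 011101, weight = 4.
  m = 1010 → c = 010100, weight = 2.
  m = 0110 → c = 001010, weight = 2.
  m = 1110 → c = 000011, weight = 2.
  m = 0001 → c = 011010, weight = 3.
  m = 1001 → c = 010011, weight = 3.
  m = 0101 → c = 001101, weight = 3.
  m = 1101 → c = 000100, weight = 1.
  m = 0011 → c = 000111, weight = 3.
  m = 1011 → c = 001110, weight = 3.
  m = 0111 → c = 010000, weight = 1.
  m = 1111 → c = 011001, weight = 3.
Tally weights:
  weight 0: 1 codewords.
  weight 1: 2 codewords.
  weight 2: 4 codewords.
  weight 3: 6 codewords.
  weight 4: 3 codewords.
Minimum distance d = smallest w > 0 with A_w > 0 = 1.
Sanity: Σ A_w = 16 = 2^4 = 16 ✓.


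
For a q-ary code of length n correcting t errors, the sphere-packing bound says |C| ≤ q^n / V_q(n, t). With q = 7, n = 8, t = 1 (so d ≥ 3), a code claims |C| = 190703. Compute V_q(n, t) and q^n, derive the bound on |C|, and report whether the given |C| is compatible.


V_q(n, t) = 49, q^n = 5764801, Hamming bound = 117649, |C| = 190703 > bound (violated).

Step 1: Compute V_q(n, t) = Σ_{j=0}^1 C(n, j) (q−1)^j.
  j = 0: C(8,0)·(6)^0 = 1·1 = 1.
  j = 1: C(8,1)·(6)^1 = 8·6 = 48.
  V_q(n, t) = 1 + 48 = 49.
Step 2: q^n = 7^8 = 5764801.
Step 3: Hamming bound ⌊q^n / V_q(n,t)⌋ = ⌊5764801/49⌋ = 117649.
Step 4: Compare |C| = 190703 to 117649: violated.
The claimed |C| lies above the Hamming bound, so no 7-ary code of length 8 with d ≥ 3 can have 190703 codewords.


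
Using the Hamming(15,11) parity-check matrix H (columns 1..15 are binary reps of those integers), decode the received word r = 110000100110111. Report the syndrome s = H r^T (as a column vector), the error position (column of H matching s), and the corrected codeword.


s = (1, 0, 0, 1)^T, error position = 9, corrected codeword c = 110000101110111

Compute s = H r^T mod 2 one row at a time:
  s_1 = 0 + 0 + 1 + 1 + 0 + 1 + 1 + 1 = 5 ≡ 1 (mod 2).
  s_2 = 0 + 0 + 0 + 1 + 0 + 1 + 1 + 1 = 4 ≡ 0 (mod 2).
  s_3 = 1 + 0 + 0 + 1 + 1 + 1 + 1 + 1 = 6 ≡ 0 (mod 2).
  s_4 = 1 + 0 + 0 + 1 + 0 + 1 + 1 + 1 = 5 ≡ 1 (mod 2).
s = (1, 0, 0, 1)^T — this equals column 9 of H (binary 1001), so error is at position 9.
Correct: flip bit 9 of r = 110000100110111 to get c = 110000101110111.


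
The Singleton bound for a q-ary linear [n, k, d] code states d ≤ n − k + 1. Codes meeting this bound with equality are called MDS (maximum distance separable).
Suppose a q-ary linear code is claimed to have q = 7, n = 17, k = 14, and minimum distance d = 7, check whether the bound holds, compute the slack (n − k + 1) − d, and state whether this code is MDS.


Singleton RHS = n − k + 1 = 4, slack = -3, bound violated (no such code; not MDS).

Singleton bound: d ≤ n − k + 1.
Here n = 17, k = 14, so n − k + 1 = 4.
Given d = 7, check d ≤ 4: NO.
Slack = (n − k + 1) − d = -3.
The slack is negative: d = 7 exceeds n − k + 1 = 4 by 3, so the Singleton bound is violated and no linear [17, 14, 7]_7 code can exist. In particular it is not MDS (MDS requires d = n − k + 1 exactly).
Description: the claimed parameters are [17, 14, 7]_7; such a code would be impossible (violates the Singleton bound).


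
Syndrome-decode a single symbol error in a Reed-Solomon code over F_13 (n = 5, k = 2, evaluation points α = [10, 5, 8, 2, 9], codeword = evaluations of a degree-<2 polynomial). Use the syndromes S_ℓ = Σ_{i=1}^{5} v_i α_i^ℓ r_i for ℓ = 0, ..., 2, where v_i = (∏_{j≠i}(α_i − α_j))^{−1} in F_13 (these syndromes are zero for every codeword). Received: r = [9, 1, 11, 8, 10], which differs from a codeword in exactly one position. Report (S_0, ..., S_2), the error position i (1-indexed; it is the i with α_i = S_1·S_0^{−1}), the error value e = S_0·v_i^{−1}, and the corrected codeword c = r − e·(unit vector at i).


S = (8, 3, 6), error at position 4, error magnitude e = 4, c = [9, 1, 11, 4, 10].

Step 1: column multipliers v_i = (∏_{j≠i}(α_i − α_j))^{−1} mod 13.
  i = 1 (α = 10): (10−5)(10−8)(10−2)(10−9) = 5·2·8·1 = 80 ≡ 2, so v_1 = 2^{−1} = 7 (mod 13).
  i = 2 (α = 5): (5−10)(5−8)(5−2)(5−9) = (−5)·(−3)·3·(−4) = −180 ≡ 2, so v_2 = 2^{−1} = 7 (mod 13).
  i = 3 (α = 8): (8−10)(8−5)(8−2)(8−9) = (−2)·3·6·(−1) = 36 ≡ 10, so v_3 = 10^{−1} = 4 (mod 13).
  i = 4 (α = 2): (2−10)(2−5)(2−8)(2−9) = (−8)·(−3)·(−6)·(−7) = 1008 ≡ 7, so v_4 = 7^{−1} = 2 (mod 13).
  i = 5 (α = 9): (9−10)(9−5)(9−8)(9−2) = (−1)·4·1·7 = −28 ≡ 11, so v_5 = 11^{−1} = 6 (mod 13).
  v = [7, 7, 4, 2, 6].
Step 2: syndromes of r = [9, 1, 11, 8, 10] (all sums mod 13).
  S_0 = Σ v_i r_i = 7·9 + 7·1 + 4·11 + 2·8 + 6·10 = 190 ≡ 8.
  S_1 = Σ v_i α_i r_i = 7·10·9 + 7·5·1 + 4·8·11 + 2·2·8 + 6·9·10 = 1589 ≡ 3.
  α_i^2 mod 13 = [9, 12, 12, 4, 3].
  S_2 = Σ v_i α_i^2 r_i = 7·9·9 + 7·12·1 + 4·12·11 + 2·4·8 + 6·3·10 = 1423 ≡ 6.
  S = (8, 3, 6) ≠ 0, so r is not a codeword (an error is present).
Step 3: locate the error. For a single error e at position i, S_ℓ = v_i·e·α_i^ℓ, so α_err = S_1/S_0.
  S_0^{−1} = 8^{−1} = 5 (mod 13), so α_err = 3·5 = 15 ≡ 2 = α_4. Error position i = 4.
  Consistency check: S_2/S_1 = 6·9 = 54 ≡ 2 = α_err ✓ (single-error assumption holds).
Step 4: error magnitude e = S_0/v_4 = S_0·∏_{j≠4}(α_4 − α_j) = 8·7 = 56 ≡ 4 (mod 13).
Step 5: correct position 4: c_4 = r_4 − e = 8 − 4 ≡ 4 (mod 13). Hence c = [9, 1, 11, 4, 10].
  Check: interpolating c through the α_i gives m(x) = 6 + 12·x (degree < 2) with m(α_i) = c_i for every i, so c is indeed a codeword.


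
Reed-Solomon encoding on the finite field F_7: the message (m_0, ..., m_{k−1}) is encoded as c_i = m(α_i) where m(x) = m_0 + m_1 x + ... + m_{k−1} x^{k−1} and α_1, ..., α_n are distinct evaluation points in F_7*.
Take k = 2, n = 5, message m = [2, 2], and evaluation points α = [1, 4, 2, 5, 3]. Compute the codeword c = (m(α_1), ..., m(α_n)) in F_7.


c = [4, 3, 6, 5, 1]

Message polynomial: m(x) = 2 + 2·x (mod 7).
For each evaluation point α_i, compute m(α_i) mod 7:
  α_1 = 1: Horner steps 2 → 4, so m(1) = 4.
  α_2 = 4: Horner steps 2 → 3, so m(4) = 3.
  α_3 = 2: Horner steps 2 → 6, so m(2) = 6.
  α_4 = 5: Horner steps 2 → 5, so m(5) = 5.
  α_5 = 3: Horner steps 2 → 1, so m(3) = 1.
Codeword c = [4, 3, 6, 5, 1] ∈ F_7^5.


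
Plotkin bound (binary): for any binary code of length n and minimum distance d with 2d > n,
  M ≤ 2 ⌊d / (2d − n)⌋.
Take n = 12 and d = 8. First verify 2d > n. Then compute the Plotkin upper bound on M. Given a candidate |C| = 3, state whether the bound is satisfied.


Plotkin bound M ≤ 4; given |C| = 3 ≤ bound (satisfied).

Check applicability: 2d = 16, n = 12.
2d − n = 4 > 0, so Plotkin applies.
Compute d/(2d−n) = 8/4 ≈ 2.0000.
⌊d/(2d−n)⌋ = 2.
Plotkin bound: M ≤ 2·2 = 4.
Given |C| = 3, check: satisfied.
This |C| is below the Plotkin bound.


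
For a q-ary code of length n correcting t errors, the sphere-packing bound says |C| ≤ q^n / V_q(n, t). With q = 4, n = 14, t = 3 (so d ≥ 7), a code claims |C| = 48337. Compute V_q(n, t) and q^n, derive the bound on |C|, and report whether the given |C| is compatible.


V_q(n, t) = 10690, q^n = 268435456, Hamming bound = 25110, |C| = 48337 > bound (violated).

Step 1: Compute V_q(n, t) = Σ_{j=0}^3 C(n, j) (q−1)^j.
  j = 0: C(14,0)·(3)^0 = 1·1 = 1.
  j = 1: C(14,1)·(3)^1 = 14·3 = 42.
  j = 2: C(14,2)·(3)^2 = 91·9 = 819.
  j = 3: C(14,3)·(3)^3 = 364·27 = 9828.
  V_q(n, t) = 1 + 42 + 819 + 9828 = 10690.
Step 2: q^n = 4^14 = 268435456.
Step 3: Hamming bound ⌊q^n / V_q(n,t)⌋ = ⌊268435456/10690⌋ = 25110.
Step 4: Compare |C| = 48337 to 25110: violated.
The claimed |C| lies above the Hamming bound, so no 4-ary code of length 14 with d ≥ 7 can have 48337 codewords.


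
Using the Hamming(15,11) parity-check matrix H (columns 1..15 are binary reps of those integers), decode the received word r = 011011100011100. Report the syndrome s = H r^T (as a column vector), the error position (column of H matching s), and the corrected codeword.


s = (1, 1, 1, 1)^T, error position = 15, corrected codeword c = 011011100011101

Compute s = H r^T mod 2 one row at a time:
  s_1 = 0 + 0 + 0 + 1 + 1 + 1 + 0 + 0 = 3 ≡ 1 (mod 2).
  s_2 = 0 + 1 + 1 + 1 + 1 + 1 + 0 + 0 = 5 ≡ 1 (mod 2).
  s_3 = 1 + 1 + 1 + 1 + 0 + 1 + 0 + 0 = 5 ≡ 1 (mod 2).
  s_4 = 0 + 1 + 1 + 1 + 0 + 1 + 1 + 0 = 5 ≡ 1 (mod 2).
s = (1, 1, 1, 1)^T — this equals column 15 of H (binary 1111), so error is at position 15.
Correct: flip bit 15 of r = 011011100011100 to get c = 011011100011101.


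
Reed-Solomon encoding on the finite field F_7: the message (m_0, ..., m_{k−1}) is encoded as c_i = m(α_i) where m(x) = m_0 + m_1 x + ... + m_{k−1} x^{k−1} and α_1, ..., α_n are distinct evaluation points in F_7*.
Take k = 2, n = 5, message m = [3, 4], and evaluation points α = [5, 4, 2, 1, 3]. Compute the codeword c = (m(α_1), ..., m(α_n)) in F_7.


c = [2, 5, 4, 0, 1]

Message polynomial: m(x) = 3 + 4·x (mod 7).
For each evaluation point α_i, compute m(α_i) mod 7:
  α_1 = 5: Horner steps 4 → 2, so m(5) = 2.
  α_2 = 4: Horner steps 4 → 5, so m(4) = 5.
  α_3 = 2: Horner steps 4 → 4, so m(2) = 4.
  α_4 = 1: Horner steps 4 → 0, so m(1) = 0.
  α_5 = 3: Horner steps 4 → 1, so m(3) = 1.
Codeword c = [2, 5, 4, 0, 1] ∈ F_7^5.
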